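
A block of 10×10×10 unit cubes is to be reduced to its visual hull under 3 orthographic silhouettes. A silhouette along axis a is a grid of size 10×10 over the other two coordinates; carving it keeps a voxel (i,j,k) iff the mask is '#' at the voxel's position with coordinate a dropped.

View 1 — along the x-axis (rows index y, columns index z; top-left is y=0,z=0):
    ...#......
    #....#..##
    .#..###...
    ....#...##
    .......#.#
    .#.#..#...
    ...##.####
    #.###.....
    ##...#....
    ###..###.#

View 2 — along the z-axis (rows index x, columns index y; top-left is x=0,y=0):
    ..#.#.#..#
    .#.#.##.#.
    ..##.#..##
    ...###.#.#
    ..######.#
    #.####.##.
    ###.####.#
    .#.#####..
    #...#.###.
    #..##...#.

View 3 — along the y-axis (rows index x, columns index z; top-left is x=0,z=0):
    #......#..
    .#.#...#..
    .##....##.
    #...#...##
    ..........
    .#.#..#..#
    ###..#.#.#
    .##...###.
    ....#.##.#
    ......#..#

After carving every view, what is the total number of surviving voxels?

before carving: 1000 voxels (10×10×10)
step 1: project along x, AND mask (37/100) → |grid| = 370
step 2: project along z, AND mask (56/100) → |grid| = 204
step 3: project along y, AND mask (34/100) → |grid| = 70

remaining voxels: 70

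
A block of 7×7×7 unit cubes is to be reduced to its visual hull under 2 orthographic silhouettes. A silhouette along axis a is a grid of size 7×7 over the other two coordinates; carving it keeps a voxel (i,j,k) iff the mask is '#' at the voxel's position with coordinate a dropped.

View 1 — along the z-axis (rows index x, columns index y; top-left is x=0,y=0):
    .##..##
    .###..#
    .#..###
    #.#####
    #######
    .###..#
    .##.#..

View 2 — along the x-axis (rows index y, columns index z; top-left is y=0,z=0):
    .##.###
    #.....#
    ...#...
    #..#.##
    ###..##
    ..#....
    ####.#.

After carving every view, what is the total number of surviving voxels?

remaining voxels: 98

before carving: 343 voxels (7×7×7)
  1. axis=2 (XY plane), |mask|=32  ⇒  voxels=224
  2. axis=0 (YZ plane), |mask|=23  ⇒  voxels=98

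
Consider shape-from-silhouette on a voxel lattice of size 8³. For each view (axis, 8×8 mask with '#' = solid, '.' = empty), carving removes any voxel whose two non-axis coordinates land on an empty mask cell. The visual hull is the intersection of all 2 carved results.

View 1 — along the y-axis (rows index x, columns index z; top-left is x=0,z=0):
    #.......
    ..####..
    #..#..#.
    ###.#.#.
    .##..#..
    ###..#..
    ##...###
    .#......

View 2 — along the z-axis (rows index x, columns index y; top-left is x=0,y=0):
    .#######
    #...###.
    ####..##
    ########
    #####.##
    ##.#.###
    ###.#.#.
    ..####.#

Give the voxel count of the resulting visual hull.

initial block: 8^3 = 512
step 1: project along y, AND mask (26/64) → |grid| = 208
step 2: project along z, AND mask (48/64) → |grid| = 156

156 voxels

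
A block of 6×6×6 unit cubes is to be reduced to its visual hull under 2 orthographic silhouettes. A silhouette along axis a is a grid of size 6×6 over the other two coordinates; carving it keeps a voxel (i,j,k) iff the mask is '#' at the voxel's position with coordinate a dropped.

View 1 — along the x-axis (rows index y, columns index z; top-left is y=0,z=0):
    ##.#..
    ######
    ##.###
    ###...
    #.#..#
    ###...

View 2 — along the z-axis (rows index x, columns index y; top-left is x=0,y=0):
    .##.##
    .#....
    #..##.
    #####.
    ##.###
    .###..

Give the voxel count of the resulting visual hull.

before carving: 216 voxels (6×6×6)
step 1: project along x, AND mask (23/36) → |grid| = 138
step 2: project along z, AND mask (21/36) → |grid| = 84

84 voxels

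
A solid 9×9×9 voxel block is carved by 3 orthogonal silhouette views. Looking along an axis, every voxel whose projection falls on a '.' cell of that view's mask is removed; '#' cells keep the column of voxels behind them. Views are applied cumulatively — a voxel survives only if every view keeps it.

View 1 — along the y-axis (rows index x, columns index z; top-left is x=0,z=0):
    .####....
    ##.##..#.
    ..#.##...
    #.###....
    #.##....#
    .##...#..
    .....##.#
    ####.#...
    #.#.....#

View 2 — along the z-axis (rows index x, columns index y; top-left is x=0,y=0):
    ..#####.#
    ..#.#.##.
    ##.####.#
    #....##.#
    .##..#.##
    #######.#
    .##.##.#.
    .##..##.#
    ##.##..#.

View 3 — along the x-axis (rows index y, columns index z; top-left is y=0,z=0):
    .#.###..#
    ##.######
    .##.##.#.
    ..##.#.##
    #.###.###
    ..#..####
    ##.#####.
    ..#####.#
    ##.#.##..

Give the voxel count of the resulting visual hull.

113 voxels

start: 9×9×9 = 729 voxels
carve view 1 (along y, XZ-mask fill 34/81): 306 voxels remain
carve view 2 (along z, XY-mask fill 49/81): 180 voxels remain
carve view 3 (along x, YZ-mask fill 53/81): 113 voxels remain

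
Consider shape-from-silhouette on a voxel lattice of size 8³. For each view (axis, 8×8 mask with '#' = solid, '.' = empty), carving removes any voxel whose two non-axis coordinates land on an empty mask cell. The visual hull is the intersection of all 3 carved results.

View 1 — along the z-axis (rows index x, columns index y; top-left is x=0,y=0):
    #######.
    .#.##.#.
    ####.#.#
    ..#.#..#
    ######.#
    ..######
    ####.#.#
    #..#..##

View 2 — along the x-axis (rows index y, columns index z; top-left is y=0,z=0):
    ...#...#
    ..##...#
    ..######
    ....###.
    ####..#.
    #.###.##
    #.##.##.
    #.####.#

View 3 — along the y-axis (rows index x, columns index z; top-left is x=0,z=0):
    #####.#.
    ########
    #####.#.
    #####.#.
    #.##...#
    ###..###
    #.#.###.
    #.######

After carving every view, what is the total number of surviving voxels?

before carving: 512 voxels (8×8×8)
V1 z: intersect with XY mask (43 set) -- 344 left
V2 x: intersect with YZ mask (36 set) -- 193 left
V3 y: intersect with XZ mask (48 set) -- 143 left

voxel count = 143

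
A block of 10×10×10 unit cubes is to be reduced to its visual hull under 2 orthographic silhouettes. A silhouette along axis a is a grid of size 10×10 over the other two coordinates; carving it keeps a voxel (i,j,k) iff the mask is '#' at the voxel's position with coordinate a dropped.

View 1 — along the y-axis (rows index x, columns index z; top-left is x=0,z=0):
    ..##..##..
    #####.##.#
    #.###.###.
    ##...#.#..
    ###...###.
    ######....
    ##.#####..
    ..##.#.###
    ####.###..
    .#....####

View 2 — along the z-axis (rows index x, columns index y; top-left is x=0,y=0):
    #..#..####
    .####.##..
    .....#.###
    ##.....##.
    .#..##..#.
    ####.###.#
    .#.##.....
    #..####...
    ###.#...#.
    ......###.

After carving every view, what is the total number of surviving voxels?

|visual hull| = 289

full grid |V| = 1000
step 1: project along y, AND mask (60/100) → |grid| = 600
step 2: project along z, AND mask (48/100) → |grid| = 289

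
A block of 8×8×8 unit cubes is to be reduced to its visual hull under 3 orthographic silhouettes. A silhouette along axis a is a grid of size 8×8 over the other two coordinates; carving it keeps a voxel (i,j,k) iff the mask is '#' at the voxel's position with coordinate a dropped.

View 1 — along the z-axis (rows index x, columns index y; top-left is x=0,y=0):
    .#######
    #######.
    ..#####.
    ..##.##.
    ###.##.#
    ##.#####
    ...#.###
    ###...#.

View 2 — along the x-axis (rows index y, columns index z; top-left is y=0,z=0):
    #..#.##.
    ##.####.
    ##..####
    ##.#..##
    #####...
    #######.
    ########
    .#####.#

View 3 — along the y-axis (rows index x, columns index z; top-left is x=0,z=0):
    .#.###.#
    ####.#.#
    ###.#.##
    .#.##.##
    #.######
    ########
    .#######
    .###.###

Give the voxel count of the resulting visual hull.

start: 8×8×8 = 512 voxels
after view 1 [z-axis, 44 of 64 cells solid] → remaining = 352
after view 2 [x-axis, 47 of 64 cells solid] → remaining = 266
after view 3 [y-axis, 50 of 64 cells solid] → remaining = 209

209 voxels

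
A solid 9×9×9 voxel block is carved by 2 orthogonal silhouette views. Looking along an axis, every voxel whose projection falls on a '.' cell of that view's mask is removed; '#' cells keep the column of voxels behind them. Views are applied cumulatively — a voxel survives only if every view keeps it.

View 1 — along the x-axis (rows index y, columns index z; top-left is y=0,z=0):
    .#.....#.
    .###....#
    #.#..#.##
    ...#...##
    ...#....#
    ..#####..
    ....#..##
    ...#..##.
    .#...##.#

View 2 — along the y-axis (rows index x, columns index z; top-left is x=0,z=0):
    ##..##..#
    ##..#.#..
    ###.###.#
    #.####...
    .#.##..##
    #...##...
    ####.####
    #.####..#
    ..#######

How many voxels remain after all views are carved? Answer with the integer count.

voxel count = 162

full grid |V| = 729
carve view 1 (along x, YZ-mask fill 31/81): 279 voxels remain
carve view 2 (along y, XZ-mask fill 50/81): 162 voxels remain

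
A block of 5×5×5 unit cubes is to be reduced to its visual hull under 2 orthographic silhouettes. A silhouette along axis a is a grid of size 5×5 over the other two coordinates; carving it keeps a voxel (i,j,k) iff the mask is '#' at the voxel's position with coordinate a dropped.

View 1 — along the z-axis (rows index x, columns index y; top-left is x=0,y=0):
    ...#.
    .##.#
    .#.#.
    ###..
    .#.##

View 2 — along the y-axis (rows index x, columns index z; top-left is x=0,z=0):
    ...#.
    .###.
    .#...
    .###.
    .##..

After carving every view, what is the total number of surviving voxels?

start: 5×5×5 = 125 voxels
step 1: project along z, AND mask (12/25) → |grid| = 60
step 2: project along y, AND mask (10/25) → |grid| = 27

voxel count = 27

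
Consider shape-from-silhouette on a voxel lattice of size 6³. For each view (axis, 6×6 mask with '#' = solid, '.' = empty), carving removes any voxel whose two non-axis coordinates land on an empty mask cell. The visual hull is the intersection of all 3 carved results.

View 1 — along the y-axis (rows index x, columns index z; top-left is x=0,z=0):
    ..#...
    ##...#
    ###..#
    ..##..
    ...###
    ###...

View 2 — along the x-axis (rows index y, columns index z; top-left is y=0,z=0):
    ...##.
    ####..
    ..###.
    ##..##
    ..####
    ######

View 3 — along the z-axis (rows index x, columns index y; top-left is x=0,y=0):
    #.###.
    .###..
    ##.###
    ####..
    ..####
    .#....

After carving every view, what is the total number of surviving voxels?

full grid |V| = 216
carve view 1 (along y, XZ-mask fill 16/36): 96 voxels remain
carve view 2 (along x, YZ-mask fill 23/36): 58 voxels remain
carve view 3 (along z, XY-mask fill 21/36): 37 voxels remain

remaining voxels: 37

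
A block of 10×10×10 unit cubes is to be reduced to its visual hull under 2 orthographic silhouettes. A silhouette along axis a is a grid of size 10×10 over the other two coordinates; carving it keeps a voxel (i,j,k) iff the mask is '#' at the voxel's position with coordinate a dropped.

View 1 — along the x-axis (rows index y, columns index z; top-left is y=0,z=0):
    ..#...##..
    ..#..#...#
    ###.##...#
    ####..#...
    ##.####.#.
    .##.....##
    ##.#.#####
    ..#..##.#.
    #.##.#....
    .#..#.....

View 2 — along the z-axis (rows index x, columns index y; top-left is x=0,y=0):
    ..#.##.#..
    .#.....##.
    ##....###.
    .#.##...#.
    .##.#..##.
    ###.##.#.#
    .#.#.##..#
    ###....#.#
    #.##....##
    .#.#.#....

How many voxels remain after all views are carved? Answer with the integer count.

initial block: 10^3 = 1000
[1] x-view keeps 46 columns → grid now 460
[2] z-view keeps 46 columns → grid now 198

198 voxels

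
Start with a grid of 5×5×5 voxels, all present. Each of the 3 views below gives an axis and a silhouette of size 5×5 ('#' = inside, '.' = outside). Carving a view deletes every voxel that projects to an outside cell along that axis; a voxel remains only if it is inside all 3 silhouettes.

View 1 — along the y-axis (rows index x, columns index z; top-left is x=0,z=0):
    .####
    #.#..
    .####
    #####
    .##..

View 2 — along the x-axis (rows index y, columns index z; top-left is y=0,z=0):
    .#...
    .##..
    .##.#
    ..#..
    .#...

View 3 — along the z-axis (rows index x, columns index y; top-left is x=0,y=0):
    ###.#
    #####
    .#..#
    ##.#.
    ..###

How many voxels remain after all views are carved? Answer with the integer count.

remaining voxels: 21

initial block: 5^3 = 125
V1 y: intersect with XZ mask (17 set) -- 85 left
V2 x: intersect with YZ mask (8 set) -- 34 left
V3 z: intersect with XY mask (17 set) -- 21 left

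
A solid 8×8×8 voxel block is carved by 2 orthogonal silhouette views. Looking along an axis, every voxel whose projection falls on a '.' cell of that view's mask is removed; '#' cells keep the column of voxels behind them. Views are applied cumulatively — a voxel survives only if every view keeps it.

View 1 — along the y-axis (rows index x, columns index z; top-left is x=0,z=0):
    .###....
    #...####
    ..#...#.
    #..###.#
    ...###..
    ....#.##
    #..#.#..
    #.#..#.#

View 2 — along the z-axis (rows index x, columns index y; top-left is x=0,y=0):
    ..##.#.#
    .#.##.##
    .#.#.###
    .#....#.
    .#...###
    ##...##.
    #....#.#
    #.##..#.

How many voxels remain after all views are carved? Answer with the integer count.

before carving: 512 voxels (8×8×8)
V1 y: intersect with XZ mask (28 set) -- 224 left
V2 z: intersect with XY mask (31 set) -- 106 left

voxel count = 106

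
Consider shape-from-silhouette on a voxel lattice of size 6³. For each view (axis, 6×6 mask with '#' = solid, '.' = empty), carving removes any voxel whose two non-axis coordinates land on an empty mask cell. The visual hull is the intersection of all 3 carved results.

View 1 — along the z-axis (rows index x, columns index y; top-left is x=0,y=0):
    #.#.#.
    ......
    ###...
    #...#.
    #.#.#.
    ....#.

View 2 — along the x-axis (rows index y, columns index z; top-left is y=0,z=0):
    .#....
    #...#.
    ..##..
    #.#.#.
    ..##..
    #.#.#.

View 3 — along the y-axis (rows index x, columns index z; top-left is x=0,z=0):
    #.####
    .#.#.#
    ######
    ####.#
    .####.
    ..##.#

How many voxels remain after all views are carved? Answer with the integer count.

full grid |V| = 216
  1. axis=2 (XY plane), |mask|=12  ⇒  voxels=72
  2. axis=0 (YZ plane), |mask|=13  ⇒  voxels=20
  3. axis=1 (XZ plane), |mask|=26  ⇒  voxels=19

19 voxels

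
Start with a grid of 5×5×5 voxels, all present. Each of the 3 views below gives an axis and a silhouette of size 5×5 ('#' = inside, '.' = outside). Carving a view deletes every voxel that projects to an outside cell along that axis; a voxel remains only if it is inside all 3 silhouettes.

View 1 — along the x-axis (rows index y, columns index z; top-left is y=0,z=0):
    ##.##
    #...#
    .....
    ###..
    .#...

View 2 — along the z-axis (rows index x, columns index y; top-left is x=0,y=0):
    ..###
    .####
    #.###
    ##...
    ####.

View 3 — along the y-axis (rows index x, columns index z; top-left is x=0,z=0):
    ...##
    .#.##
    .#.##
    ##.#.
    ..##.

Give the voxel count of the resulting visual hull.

|visual hull| = 14

full grid |V| = 125
V1 x: intersect with YZ mask (10 set) -- 50 left
V2 z: intersect with XY mask (17 set) -- 33 left
V3 y: intersect with XZ mask (13 set) -- 14 left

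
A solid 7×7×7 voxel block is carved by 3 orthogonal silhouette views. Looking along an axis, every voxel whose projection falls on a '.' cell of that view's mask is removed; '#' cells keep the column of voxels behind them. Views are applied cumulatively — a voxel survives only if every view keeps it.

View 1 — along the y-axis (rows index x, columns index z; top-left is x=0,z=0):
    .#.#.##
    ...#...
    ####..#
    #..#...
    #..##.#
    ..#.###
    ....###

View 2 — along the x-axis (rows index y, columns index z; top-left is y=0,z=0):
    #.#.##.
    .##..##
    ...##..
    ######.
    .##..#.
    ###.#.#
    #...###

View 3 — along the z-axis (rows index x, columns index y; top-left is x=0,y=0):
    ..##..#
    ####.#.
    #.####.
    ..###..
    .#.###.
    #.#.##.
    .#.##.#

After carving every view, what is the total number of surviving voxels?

remaining voxels: 48

full grid |V| = 343
[1] y-view keeps 23 columns → grid now 161
[2] x-view keeps 28 columns → grid now 85
[3] z-view keeps 28 columns → grid now 48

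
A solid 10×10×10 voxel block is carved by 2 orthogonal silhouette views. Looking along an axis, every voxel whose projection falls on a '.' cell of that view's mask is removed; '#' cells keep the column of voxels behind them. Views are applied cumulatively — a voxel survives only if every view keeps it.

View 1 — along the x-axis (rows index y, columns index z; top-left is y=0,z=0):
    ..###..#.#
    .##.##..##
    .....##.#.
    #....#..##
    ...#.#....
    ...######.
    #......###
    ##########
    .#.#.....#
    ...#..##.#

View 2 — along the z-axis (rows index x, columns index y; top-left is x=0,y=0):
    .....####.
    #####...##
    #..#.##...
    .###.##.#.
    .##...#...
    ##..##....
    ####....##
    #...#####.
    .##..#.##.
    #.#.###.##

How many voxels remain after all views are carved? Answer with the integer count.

before carving: 1000 voxels (10×10×10)
[1] x-view keeps 47 columns → grid now 470
[2] z-view keeps 52 columns → grid now 237

237 voxels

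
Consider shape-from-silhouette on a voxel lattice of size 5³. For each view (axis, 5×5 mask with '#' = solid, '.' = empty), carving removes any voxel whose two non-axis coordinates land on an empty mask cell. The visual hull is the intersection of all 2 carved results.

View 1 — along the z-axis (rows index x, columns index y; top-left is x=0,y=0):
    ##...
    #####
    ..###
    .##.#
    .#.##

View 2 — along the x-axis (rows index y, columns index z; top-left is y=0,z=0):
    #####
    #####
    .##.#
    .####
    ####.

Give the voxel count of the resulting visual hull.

before carving: 125 voxels (5×5×5)
  1. axis=2 (XY plane), |mask|=16  ⇒  voxels=80
  2. axis=0 (YZ plane), |mask|=21  ⇒  voxels=67

67 voxels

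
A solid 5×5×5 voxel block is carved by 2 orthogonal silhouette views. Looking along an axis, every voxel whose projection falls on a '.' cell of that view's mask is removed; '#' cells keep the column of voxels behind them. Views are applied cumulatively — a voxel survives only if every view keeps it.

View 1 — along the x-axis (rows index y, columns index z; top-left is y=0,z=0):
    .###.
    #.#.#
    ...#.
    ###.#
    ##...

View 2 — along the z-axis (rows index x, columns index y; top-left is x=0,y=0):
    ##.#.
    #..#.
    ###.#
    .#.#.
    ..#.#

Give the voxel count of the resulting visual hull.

|visual hull| = 36

full grid |V| = 125
[1] x-view keeps 13 columns → grid now 65
[2] z-view keeps 13 columns → grid now 36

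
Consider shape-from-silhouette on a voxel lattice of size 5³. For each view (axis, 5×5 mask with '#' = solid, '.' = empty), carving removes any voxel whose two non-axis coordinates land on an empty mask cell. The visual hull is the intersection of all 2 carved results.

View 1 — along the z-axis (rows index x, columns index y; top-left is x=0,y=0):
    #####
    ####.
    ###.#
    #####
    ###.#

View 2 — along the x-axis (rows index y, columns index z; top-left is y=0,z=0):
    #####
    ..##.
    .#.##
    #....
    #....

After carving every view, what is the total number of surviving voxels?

|visual hull| = 57

before carving: 125 voxels (5×5×5)
step 1: project along z, AND mask (22/25) → |grid| = 110
step 2: project along x, AND mask (12/25) → |grid| = 57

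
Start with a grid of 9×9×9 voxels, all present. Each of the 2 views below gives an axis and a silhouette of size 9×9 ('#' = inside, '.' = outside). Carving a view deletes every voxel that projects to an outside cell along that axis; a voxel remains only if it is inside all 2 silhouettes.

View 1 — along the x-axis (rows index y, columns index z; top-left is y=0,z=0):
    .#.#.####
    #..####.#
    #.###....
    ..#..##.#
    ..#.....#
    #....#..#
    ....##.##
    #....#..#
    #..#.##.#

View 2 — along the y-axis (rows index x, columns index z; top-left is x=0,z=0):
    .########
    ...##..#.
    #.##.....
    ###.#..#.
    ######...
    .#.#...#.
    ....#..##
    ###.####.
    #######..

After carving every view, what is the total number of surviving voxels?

start: 9×9×9 = 729 voxels
  1. axis=0 (YZ plane), |mask|=37  ⇒  voxels=333
  2. axis=1 (XZ plane), |mask|=45  ⇒  voxels=162

voxel count = 162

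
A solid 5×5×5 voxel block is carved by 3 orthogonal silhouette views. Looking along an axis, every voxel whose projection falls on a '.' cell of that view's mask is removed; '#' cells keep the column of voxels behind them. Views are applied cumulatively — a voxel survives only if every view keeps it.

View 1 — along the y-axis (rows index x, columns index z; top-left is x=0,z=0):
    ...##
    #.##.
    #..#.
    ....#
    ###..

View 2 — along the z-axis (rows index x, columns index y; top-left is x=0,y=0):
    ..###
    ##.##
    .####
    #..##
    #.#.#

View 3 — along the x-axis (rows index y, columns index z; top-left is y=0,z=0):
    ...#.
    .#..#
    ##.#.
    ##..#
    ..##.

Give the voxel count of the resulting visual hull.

15 voxels

start: 5×5×5 = 125 voxels
carve view 1 (along y, XZ-mask fill 11/25): 55 voxels remain
carve view 2 (along z, XY-mask fill 17/25): 38 voxels remain
carve view 3 (along x, YZ-mask fill 11/25): 15 voxels remain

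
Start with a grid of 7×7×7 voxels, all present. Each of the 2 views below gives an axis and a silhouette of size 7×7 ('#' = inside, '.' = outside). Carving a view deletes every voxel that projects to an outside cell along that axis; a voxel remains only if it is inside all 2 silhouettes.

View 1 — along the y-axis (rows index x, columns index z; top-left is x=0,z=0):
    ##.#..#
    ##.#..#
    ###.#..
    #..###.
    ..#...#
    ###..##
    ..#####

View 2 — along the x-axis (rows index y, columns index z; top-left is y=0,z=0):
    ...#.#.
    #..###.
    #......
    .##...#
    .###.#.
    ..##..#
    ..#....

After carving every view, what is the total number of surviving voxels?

remaining voxels: 72

full grid |V| = 343
  1. axis=1 (XZ plane), |mask|=28  ⇒  voxels=196
  2. axis=0 (YZ plane), |mask|=18  ⇒  voxels=72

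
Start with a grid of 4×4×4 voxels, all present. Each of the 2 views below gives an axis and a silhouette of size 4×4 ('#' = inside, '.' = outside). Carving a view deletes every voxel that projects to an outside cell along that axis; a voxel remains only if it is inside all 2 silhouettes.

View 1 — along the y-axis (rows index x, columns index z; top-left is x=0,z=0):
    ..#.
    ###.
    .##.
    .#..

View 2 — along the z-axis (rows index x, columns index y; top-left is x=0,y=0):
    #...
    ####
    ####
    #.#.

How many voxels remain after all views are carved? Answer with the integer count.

|visual hull| = 23

start: 4×4×4 = 64 voxels
carve view 1 (along y, XZ-mask fill 7/16): 28 voxels remain
carve view 2 (along z, XY-mask fill 11/16): 23 voxels remain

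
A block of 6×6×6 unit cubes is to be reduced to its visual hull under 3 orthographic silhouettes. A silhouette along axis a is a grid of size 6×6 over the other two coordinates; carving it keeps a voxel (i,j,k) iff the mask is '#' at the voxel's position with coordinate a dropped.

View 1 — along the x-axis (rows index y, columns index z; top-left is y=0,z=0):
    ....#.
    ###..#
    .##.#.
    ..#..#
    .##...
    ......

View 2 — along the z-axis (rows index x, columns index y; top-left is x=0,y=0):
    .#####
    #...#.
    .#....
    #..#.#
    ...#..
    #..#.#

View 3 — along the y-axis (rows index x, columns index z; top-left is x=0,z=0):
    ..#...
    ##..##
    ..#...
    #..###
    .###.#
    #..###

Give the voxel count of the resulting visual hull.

start: 6×6×6 = 216 voxels
  1. axis=0 (YZ plane), |mask|=12  ⇒  voxels=72
  2. axis=2 (XY plane), |mask|=15  ⇒  voxels=26
  3. axis=1 (XZ plane), |mask|=18  ⇒  voxels=13

|visual hull| = 13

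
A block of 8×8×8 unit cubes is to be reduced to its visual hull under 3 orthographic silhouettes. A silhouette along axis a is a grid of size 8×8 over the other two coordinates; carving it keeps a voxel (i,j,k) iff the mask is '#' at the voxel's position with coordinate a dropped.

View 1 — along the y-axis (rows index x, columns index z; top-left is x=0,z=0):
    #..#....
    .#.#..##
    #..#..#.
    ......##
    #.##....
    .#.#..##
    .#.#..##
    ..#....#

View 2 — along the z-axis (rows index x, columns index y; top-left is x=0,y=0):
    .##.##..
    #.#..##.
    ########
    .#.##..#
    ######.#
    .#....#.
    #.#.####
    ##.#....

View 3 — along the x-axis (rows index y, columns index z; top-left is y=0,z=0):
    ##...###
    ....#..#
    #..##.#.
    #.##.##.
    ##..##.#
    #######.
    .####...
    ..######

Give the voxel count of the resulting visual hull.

|visual hull| = 68

start: 8×8×8 = 512 voxels
step 1: project along y, AND mask (24/64) → |grid| = 192
step 2: project along z, AND mask (38/64) → |grid| = 115
step 3: project along x, AND mask (38/64) → |grid| = 68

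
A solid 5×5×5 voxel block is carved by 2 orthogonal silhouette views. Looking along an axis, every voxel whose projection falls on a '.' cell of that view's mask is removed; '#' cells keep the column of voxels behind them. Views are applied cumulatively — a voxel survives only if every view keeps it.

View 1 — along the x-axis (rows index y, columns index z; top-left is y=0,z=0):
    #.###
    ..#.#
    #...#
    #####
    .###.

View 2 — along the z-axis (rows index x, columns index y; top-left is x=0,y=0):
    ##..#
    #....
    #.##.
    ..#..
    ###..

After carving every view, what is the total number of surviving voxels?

remaining voxels: 34

initial block: 5^3 = 125
carve view 1 (along x, YZ-mask fill 16/25): 80 voxels remain
carve view 2 (along z, XY-mask fill 11/25): 34 voxels remain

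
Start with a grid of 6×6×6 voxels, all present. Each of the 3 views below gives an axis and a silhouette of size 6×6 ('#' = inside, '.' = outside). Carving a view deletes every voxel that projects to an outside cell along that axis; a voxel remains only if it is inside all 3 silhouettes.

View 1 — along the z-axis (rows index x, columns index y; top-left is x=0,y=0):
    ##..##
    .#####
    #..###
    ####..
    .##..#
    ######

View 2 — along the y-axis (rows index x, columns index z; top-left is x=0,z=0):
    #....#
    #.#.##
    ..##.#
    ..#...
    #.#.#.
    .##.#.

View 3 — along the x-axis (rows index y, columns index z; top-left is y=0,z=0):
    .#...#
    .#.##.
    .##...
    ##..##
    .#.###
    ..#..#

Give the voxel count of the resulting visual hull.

remaining voxels: 32

start: 6×6×6 = 216 voxels
  1. axis=2 (XY plane), |mask|=26  ⇒  voxels=156
  2. axis=1 (XZ plane), |mask|=16  ⇒  voxels=71
  3. axis=0 (YZ plane), |mask|=17  ⇒  voxels=32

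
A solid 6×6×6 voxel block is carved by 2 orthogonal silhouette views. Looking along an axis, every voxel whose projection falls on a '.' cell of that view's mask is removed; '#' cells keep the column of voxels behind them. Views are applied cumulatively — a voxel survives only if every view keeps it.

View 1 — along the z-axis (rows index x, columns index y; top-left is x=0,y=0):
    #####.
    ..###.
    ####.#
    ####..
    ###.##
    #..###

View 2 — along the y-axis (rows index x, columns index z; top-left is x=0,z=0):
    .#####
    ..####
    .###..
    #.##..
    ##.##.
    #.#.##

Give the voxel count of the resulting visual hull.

|visual hull| = 100

initial block: 6^3 = 216
[1] z-view keeps 26 columns → grid now 156
[2] y-view keeps 23 columns → grid now 100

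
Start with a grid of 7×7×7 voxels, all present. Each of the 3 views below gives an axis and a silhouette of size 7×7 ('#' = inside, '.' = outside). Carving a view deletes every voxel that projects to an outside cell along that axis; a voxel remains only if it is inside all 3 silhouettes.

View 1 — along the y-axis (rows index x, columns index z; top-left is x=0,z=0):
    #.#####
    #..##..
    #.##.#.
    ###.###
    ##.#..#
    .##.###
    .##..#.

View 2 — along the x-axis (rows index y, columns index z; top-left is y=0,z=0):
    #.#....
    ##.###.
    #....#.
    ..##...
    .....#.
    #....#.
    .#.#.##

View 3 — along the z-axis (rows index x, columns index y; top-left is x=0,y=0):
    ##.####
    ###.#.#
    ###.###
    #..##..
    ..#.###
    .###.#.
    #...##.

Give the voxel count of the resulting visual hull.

start: 7×7×7 = 343 voxels
after view 1 [y-axis, 31 of 49 cells solid] → remaining = 217
after view 2 [x-axis, 18 of 49 cells solid] → remaining = 83
after view 3 [z-axis, 31 of 49 cells solid] → remaining = 50

50 voxels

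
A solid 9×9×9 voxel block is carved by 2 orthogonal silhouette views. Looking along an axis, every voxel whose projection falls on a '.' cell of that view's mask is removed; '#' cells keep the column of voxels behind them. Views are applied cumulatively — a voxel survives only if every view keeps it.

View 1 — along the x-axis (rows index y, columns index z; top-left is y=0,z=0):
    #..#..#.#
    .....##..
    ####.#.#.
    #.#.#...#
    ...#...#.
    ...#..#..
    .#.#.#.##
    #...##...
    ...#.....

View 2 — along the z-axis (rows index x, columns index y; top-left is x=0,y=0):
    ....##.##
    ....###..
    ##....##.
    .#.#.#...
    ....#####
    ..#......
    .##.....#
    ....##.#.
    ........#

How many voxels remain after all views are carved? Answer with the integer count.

|visual hull| = 75

before carving: 729 voxels (9×9×9)
after view 1 [x-axis, 29 of 81 cells solid] → remaining = 261
after view 2 [z-axis, 27 of 81 cells solid] → remaining = 75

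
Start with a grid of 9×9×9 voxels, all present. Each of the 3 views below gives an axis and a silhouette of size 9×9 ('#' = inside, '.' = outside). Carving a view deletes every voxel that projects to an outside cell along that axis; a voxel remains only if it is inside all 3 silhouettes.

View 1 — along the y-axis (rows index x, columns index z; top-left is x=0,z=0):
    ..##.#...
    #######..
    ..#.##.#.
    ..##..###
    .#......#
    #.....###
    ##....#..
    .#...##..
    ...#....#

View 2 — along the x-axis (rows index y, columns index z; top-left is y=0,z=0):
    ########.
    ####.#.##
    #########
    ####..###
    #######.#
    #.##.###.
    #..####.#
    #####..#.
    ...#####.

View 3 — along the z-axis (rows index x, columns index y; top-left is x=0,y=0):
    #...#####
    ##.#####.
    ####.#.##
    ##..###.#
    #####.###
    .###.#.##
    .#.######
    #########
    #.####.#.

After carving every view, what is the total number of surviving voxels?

full grid |V| = 729
[1] y-view keeps 33 columns → grid now 297
[2] x-view keeps 62 columns → grid now 228
[3] z-view keeps 62 columns → grid now 171

remaining voxels: 171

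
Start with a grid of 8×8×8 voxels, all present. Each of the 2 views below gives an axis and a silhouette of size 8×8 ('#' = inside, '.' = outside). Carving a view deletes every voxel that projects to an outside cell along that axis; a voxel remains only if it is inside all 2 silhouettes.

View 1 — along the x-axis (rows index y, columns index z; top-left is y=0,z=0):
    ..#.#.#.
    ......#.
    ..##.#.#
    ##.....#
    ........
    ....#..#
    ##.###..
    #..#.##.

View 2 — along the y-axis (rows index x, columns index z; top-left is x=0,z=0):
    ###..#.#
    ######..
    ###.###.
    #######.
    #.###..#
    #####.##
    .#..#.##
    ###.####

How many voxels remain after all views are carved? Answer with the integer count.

voxel count = 127

start: 8×8×8 = 512 voxels
step 1: project along x, AND mask (22/64) → |grid| = 176
step 2: project along y, AND mask (47/64) → |grid| = 127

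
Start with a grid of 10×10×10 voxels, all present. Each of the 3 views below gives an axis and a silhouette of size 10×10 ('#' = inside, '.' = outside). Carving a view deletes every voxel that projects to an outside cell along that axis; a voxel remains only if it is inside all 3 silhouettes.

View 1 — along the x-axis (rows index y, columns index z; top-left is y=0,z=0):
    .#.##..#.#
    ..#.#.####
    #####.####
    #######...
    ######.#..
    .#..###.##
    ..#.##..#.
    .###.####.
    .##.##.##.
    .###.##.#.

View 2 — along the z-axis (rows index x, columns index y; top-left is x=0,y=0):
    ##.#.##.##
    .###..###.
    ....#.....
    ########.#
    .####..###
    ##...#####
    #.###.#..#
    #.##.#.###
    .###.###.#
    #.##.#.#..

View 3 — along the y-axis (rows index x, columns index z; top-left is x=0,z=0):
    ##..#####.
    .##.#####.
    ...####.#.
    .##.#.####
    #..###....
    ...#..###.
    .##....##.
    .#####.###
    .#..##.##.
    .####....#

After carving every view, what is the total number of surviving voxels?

full grid |V| = 1000
  1. axis=0 (YZ plane), |mask|=63  ⇒  voxels=630
  2. axis=2 (XY plane), |mask|=62  ⇒  voxels=394
  3. axis=1 (XZ plane), |mask|=56  ⇒  voxels=239

239 voxels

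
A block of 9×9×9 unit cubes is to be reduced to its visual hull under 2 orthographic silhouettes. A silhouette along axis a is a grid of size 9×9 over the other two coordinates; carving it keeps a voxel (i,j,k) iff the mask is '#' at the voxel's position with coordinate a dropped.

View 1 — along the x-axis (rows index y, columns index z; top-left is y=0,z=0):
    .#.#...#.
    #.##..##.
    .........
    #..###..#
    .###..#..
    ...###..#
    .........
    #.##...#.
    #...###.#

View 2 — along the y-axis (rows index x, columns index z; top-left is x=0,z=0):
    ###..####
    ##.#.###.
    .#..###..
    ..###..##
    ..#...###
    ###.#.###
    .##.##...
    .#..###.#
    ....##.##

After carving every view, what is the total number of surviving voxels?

start: 9×9×9 = 729 voxels
after view 1 [x-axis, 30 of 81 cells solid] → remaining = 270
after view 2 [y-axis, 46 of 81 cells solid] → remaining = 141

remaining voxels: 141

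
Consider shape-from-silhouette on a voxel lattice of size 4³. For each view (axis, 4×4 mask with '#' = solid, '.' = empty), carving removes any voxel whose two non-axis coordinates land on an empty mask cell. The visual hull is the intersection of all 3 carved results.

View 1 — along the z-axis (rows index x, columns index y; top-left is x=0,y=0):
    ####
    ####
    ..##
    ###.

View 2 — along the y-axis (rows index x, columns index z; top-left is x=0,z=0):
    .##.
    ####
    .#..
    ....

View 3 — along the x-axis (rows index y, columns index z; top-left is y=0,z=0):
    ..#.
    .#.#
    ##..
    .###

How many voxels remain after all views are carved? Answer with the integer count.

initial block: 4^3 = 64
[1] z-view keeps 13 columns → grid now 52
[2] y-view keeps 7 columns → grid now 26
[3] x-view keeps 8 columns → grid now 15

voxel count = 15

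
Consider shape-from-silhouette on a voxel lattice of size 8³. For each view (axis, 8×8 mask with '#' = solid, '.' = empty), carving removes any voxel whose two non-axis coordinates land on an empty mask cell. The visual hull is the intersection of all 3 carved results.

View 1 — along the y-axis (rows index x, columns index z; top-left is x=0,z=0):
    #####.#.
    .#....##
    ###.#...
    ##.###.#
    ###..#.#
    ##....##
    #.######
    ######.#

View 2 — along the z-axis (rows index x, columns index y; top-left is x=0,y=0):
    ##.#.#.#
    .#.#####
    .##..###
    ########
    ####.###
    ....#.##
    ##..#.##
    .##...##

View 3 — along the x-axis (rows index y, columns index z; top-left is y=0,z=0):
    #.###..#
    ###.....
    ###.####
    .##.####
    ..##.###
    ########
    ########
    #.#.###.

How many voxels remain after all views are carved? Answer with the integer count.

initial block: 8^3 = 512
[1] y-view keeps 42 columns → grid now 336
[2] z-view keeps 43 columns → grid now 226
[3] x-view keeps 47 columns → grid now 165

165 voxels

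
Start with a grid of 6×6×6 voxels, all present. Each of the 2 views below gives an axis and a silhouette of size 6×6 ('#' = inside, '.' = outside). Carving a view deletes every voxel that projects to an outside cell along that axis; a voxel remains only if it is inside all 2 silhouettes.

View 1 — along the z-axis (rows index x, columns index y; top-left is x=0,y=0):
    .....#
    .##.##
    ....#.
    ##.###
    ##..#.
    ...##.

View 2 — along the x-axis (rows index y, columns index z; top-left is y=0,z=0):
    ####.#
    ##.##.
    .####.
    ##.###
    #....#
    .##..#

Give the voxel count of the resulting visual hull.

remaining voxels: 55

full grid |V| = 216
[1] z-view keeps 16 columns → grid now 96
[2] x-view keeps 23 columns → grid now 55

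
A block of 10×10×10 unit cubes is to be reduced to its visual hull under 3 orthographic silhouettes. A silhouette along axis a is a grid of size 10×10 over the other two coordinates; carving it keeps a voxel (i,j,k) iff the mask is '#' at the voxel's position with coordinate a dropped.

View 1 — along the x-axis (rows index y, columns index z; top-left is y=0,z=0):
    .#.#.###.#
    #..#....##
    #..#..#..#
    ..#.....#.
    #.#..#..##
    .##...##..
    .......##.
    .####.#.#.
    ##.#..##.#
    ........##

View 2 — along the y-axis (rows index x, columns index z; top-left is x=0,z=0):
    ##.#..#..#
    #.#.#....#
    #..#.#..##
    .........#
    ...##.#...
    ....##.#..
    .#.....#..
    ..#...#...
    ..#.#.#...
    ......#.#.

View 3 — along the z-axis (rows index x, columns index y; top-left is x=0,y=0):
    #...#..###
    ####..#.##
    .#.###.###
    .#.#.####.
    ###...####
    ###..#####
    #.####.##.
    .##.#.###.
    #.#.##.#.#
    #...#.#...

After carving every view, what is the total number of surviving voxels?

before carving: 1000 voxels (10×10×10)
carve view 1 (along x, YZ-mask fill 41/100): 410 voxels remain
carve view 2 (along y, XZ-mask fill 30/100): 124 voxels remain
carve view 3 (along z, XY-mask fill 62/100): 81 voxels remain

81 voxels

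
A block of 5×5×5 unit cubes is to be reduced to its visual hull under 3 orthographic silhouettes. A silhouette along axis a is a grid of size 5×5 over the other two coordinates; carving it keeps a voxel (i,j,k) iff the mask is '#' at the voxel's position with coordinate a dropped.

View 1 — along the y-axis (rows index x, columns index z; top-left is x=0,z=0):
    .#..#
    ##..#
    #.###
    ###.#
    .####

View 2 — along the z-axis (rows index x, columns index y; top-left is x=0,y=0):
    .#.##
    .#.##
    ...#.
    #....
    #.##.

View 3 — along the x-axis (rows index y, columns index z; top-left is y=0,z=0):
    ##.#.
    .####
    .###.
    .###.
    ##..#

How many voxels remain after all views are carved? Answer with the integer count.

voxel count = 23

full grid |V| = 125
  1. axis=1 (XZ plane), |mask|=17  ⇒  voxels=85
  2. axis=2 (XY plane), |mask|=11  ⇒  voxels=35
  3. axis=0 (YZ plane), |mask|=16  ⇒  voxels=23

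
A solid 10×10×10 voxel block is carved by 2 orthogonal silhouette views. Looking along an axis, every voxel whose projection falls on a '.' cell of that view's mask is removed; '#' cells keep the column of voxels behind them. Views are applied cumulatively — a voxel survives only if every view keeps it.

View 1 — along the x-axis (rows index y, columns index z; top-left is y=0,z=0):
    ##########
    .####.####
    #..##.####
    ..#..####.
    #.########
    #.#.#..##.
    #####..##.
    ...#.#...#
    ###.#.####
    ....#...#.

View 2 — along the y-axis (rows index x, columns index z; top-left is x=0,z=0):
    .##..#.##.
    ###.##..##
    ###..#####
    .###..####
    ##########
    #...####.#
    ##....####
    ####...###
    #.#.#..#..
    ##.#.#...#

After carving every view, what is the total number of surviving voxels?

full grid |V| = 1000
[1] x-view keeps 64 columns → grid now 640
[2] y-view keeps 65 columns → grid now 414

voxel count = 414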